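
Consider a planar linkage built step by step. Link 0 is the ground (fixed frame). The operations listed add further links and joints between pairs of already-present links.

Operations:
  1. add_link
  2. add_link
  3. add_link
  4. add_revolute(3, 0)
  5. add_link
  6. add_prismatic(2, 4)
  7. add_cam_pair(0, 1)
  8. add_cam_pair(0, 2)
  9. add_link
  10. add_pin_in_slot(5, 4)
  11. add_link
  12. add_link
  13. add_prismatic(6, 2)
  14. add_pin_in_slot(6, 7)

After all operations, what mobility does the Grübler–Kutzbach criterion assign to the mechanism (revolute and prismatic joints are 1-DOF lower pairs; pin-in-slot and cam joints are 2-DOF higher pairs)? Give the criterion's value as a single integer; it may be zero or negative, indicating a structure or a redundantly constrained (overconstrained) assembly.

link 0 = ground. State L|J1|J2 = 1|0|0
+link1  2|0|0
+link2  3|0|0
+link3  4|0|0
R(3,0) f=1→J1  4|1|0
+link4  5|1|0
P(2,4) f=1→J1  5|2|0
C(0,1) f=2→J2  5|2|1
C(0,2) f=2→J2  5|2|2
+link5  6|2|2
PS(5,4) f=2→J2  6|2|3
+link6  7|2|3
+link7  8|2|3
P(6,2) f=1→J1  8|3|3
PS(6,7) f=2→J2  8|3|4
M = 3(8−1)−2·3−4 = 21−6−4 = 11

M = 11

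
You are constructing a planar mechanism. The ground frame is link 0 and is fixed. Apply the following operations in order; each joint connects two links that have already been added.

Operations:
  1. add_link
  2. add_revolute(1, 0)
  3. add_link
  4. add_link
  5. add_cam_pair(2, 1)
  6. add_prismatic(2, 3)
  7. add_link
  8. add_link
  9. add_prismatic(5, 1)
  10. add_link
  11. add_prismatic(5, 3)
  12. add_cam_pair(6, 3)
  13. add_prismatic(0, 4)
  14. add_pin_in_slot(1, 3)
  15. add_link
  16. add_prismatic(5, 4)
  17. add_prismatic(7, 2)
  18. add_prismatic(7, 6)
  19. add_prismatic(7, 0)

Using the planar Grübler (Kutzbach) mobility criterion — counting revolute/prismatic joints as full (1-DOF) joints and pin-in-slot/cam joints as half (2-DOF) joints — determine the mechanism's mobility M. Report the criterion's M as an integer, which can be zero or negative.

M = 0

L=1 J1=0 J2=0
add link → L=2 J1=0 J2=0
R@1,0 dof=1 J1 → L=2 J1=1 J2=0
add link → L=3 J1=1 J2=0
add link → L=4 J1=1 J2=0
C@2,1 dof=2 J2 → L=4 J1=1 J2=1
P@2,3 dof=1 J1 → L=4 J1=2 J2=1
add link → L=5 J1=2 J2=1
add link → L=6 J1=2 J2=1
P@5,1 dof=1 J1 → L=6 J1=3 J2=1
add link → L=7 J1=3 J2=1
P@5,3 dof=1 J1 → L=7 J1=4 J2=1
C@6,3 dof=2 J2 → L=7 J1=4 J2=2
P@0,4 dof=1 J1 → L=7 J1=5 J2=2
PS@1,3 dof=2 J2 → L=7 J1=5 J2=3
add link → L=8 J1=5 J2=3
P@5,4 dof=1 J1 → L=8 J1=6 J2=3
P@7,2 dof=1 J1 → L=8 J1=7 J2=3
P@7,6 dof=1 J1 → L=8 J1=8 J2=3
P@7,0 dof=1 J1 → L=8 J1=9 J2=3
M=3(L−1)−2J1−J2=3·7−2·9−3=0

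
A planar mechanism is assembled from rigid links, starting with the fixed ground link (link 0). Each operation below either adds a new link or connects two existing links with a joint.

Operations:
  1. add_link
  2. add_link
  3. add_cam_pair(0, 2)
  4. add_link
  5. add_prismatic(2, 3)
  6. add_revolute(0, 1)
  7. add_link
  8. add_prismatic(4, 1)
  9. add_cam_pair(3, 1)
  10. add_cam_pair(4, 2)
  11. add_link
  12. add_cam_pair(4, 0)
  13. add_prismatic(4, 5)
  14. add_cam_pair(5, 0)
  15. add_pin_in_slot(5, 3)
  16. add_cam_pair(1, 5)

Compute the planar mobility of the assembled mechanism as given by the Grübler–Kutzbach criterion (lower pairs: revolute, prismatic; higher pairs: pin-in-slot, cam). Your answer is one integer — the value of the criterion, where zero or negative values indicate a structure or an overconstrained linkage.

ground; <1,0,0>
#1 <2,0,0>
#2 <3,0,0>
C:0↔2 J2 <3,0,1>
#3 <4,0,1>
P:2↔3 J1 <4,1,1>
R:0↔1 J1 <4,2,1>
#4 <5,2,1>
P:4↔1 J1 <5,3,1>
C:3↔1 J2 <5,3,2>
C:4↔2 J2 <5,3,3>
#5 <6,3,3>
C:4↔0 J2 <6,3,4>
P:4↔5 J1 <6,4,4>
C:5↔0 J2 <6,4,5>
PS:5↔3 J2 <6,4,6>
C:1↔5 J2 <6,4,7>
3×5 − 2×4 − 1×7 = 0

M = 0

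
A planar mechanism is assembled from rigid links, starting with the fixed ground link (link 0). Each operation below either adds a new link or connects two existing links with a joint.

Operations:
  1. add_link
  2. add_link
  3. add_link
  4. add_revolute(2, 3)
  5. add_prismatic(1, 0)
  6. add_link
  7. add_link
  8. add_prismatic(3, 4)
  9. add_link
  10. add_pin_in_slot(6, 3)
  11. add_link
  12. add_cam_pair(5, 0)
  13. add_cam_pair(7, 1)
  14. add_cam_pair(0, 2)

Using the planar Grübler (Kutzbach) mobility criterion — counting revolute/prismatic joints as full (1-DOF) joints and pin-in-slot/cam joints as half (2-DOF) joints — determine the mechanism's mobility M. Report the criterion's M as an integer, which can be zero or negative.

M = 11

ground; <1,0,0>
#1 <2,0,0>
#2 <3,0,0>
#3 <4,0,0>
R:2↔3 J1 <4,1,0>
P:1↔0 J1 <4,2,0>
#4 <5,2,0>
#5 <6,2,0>
P:3↔4 J1 <6,3,0>
#6 <7,3,0>
PS:6↔3 J2 <7,3,1>
#7 <8,3,1>
C:5↔0 J2 <8,3,2>
C:7↔1 J2 <8,3,3>
C:0↔2 J2 <8,3,4>
3×7 − 2×3 − 1×4 = 11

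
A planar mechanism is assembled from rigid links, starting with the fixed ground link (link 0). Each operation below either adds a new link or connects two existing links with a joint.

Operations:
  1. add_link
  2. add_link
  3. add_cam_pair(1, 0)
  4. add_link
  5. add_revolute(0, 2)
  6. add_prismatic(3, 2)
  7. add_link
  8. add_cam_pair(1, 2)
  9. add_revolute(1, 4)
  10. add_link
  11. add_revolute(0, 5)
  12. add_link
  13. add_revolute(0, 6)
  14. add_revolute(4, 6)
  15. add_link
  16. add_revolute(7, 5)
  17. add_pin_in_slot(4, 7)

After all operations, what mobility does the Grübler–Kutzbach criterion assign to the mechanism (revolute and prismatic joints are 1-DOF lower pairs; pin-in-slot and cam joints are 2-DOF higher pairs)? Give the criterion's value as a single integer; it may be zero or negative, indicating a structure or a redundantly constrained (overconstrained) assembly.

link 0 = ground. State L|J1|J2 = 1|0|0
+link1  2|0|0
+link2  3|0|0
C(1,0) f=2→J2  3|0|1
+link3  4|0|1
R(0,2) f=1→J1  4|1|1
P(3,2) f=1→J1  4|2|1
+link4  5|2|1
C(1,2) f=2→J2  5|2|2
R(1,4) f=1→J1  5|3|2
+link5  6|3|2
R(0,5) f=1→J1  6|4|2
+link6  7|4|2
R(0,6) f=1→J1  7|5|2
R(4,6) f=1→J1  7|6|2
+link7  8|6|2
R(7,5) f=1→J1  8|7|2
PS(4,7) f=2→J2  8|7|3
M = 3(8−1)−2·7−3 = 21−14−3 = 4

M = 4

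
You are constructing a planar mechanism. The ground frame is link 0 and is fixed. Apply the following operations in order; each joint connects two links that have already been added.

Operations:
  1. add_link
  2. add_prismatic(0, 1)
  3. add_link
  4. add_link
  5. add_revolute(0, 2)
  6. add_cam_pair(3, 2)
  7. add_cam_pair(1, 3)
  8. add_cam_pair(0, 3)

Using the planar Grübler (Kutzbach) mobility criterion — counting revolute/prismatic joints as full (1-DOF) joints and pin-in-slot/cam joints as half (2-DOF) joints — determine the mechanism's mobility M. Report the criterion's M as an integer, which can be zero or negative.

M = 2

L=1 J1=0 J2=0
add link → L=2 J1=0 J2=0
P@0,1 dof=1 J1 → L=2 J1=1 J2=0
add link → L=3 J1=1 J2=0
add link → L=4 J1=1 J2=0
R@0,2 dof=1 J1 → L=4 J1=2 J2=0
C@3,2 dof=2 J2 → L=4 J1=2 J2=1
C@1,3 dof=2 J2 → L=4 J1=2 J2=2
C@0,3 dof=2 J2 → L=4 J1=2 J2=3
M=3(L−1)−2J1−J2=3·3−2·2−3=2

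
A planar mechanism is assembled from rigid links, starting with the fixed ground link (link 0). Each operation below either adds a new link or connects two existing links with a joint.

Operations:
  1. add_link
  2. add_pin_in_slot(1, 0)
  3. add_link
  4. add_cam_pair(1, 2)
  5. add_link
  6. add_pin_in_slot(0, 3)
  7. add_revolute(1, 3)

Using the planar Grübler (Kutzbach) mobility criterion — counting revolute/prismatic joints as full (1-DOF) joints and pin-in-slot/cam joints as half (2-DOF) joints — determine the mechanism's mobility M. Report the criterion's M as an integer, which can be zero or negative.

L=1 J1=0 J2=0
add link → L=2 J1=0 J2=0
PS@1,0 dof=2 J2 → L=2 J1=0 J2=1
add link → L=3 J1=0 J2=1
C@1,2 dof=2 J2 → L=3 J1=0 J2=2
add link → L=4 J1=0 J2=2
PS@0,3 dof=2 J2 → L=4 J1=0 J2=3
R@1,3 dof=1 J1 → L=4 J1=1 J2=3
M=3(L−1)−2J1−J2=3·3−2·1−3=4

M = 4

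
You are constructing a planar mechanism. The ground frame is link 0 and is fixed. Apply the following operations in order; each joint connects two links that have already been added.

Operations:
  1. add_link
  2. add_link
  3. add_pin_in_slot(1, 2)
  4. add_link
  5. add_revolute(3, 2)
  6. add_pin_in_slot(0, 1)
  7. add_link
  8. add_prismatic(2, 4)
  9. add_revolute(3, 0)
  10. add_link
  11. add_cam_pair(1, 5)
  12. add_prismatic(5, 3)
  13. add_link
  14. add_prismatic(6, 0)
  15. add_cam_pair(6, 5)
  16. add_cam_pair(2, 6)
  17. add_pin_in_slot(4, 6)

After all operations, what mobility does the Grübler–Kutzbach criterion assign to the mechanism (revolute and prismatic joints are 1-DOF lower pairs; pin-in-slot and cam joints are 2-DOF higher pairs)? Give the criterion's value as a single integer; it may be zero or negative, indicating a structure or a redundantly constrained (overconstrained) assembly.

L=1 J1=0 J2=0
add link → L=2 J1=0 J2=0
add link → L=3 J1=0 J2=0
PS@1,2 dof=2 J2 → L=3 J1=0 J2=1
add link → L=4 J1=0 J2=1
R@3,2 dof=1 J1 → L=4 J1=1 J2=1
PS@0,1 dof=2 J2 → L=4 J1=1 J2=2
add link → L=5 J1=1 J2=2
P@2,4 dof=1 J1 → L=5 J1=2 J2=2
R@3,0 dof=1 J1 → L=5 J1=3 J2=2
add link → L=6 J1=3 J2=2
C@1,5 dof=2 J2 → L=6 J1=3 J2=3
P@5,3 dof=1 J1 → L=6 J1=4 J2=3
add link → L=7 J1=4 J2=3
P@6,0 dof=1 J1 → L=7 J1=5 J2=3
C@6,5 dof=2 J2 → L=7 J1=5 J2=4
C@2,6 dof=2 J2 → L=7 J1=5 J2=5
PS@4,6 dof=2 J2 → L=7 J1=5 J2=6
M=3(L−1)−2J1−J2=3·6−2·5−6=2

M = 2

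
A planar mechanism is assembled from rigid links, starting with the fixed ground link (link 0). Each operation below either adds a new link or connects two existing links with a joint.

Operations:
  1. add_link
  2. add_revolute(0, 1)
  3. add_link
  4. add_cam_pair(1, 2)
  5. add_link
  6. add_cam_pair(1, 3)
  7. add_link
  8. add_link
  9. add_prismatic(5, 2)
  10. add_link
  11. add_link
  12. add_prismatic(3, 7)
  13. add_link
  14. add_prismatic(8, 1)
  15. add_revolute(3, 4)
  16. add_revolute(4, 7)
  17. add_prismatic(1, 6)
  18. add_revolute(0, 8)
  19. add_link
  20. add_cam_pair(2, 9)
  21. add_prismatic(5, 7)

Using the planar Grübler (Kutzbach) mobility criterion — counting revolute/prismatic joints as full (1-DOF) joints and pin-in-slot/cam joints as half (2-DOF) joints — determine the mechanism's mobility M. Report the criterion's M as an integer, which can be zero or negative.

link 0 = ground. State L|J1|J2 = 1|0|0
+link1  2|0|0
R(0,1) f=1→J1  2|1|0
+link2  3|1|0
C(1,2) f=2→J2  3|1|1
+link3  4|1|1
C(1,3) f=2→J2  4|1|2
+link4  5|1|2
+link5  6|1|2
P(5,2) f=1→J1  6|2|2
+link6  7|2|2
+link7  8|2|2
P(3,7) f=1→J1  8|3|2
+link8  9|3|2
P(8,1) f=1→J1  9|4|2
R(3,4) f=1→J1  9|5|2
R(4,7) f=1→J1  9|6|2
P(1,6) f=1→J1  9|7|2
R(0,8) f=1→J1  9|8|2
+link9  10|8|2
C(2,9) f=2→J2  10|8|3
P(5,7) f=1→J1  10|9|3
M = 3(10−1)−2·9−3 = 27−18−3 = 6

M = 6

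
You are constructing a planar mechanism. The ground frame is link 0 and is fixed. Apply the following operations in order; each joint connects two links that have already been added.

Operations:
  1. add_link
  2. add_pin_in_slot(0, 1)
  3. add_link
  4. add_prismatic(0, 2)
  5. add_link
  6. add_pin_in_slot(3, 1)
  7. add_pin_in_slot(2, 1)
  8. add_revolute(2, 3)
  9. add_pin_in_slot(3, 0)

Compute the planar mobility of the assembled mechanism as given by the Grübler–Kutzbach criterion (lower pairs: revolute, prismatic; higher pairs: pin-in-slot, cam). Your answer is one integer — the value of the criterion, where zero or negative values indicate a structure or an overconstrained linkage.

link 0 = ground. State L|J1|J2 = 1|0|0
+link1  2|0|0
PS(0,1) f=2→J2  2|0|1
+link2  3|0|1
P(0,2) f=1→J1  3|1|1
+link3  4|1|1
PS(3,1) f=2→J2  4|1|2
PS(2,1) f=2→J2  4|1|3
R(2,3) f=1→J1  4|2|3
PS(3,0) f=2→J2  4|2|4
M = 3(4−1)−2·2−4 = 9−4−4 = 1

M = 1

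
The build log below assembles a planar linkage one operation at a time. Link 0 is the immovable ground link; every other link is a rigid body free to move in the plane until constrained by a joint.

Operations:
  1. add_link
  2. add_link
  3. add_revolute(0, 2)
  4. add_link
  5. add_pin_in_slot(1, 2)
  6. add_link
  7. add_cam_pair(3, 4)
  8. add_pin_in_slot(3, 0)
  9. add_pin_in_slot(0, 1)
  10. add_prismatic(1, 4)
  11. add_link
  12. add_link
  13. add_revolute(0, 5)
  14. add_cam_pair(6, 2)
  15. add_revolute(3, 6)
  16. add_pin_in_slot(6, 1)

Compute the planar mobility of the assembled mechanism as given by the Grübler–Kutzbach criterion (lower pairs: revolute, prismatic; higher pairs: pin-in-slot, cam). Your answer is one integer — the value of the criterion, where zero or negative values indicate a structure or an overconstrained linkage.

M = 4

[1;0;0] (link 0 is ground)
L+ [2;0;0]
L+ [3;0;0]
R(0,2)∈J1 [3;1;0]
L+ [4;1;0]
PS(1,2)∈J2 [4;1;1]
L+ [5;1;1]
C(3,4)∈J2 [5;1;2]
PS(3,0)∈J2 [5;1;3]
PS(0,1)∈J2 [5;1;4]
P(1,4)∈J1 [5;2;4]
L+ [6;2;4]
L+ [7;2;4]
R(0,5)∈J1 [7;3;4]
C(6,2)∈J2 [7;3;5]
R(3,6)∈J1 [7;4;5]
PS(6,1)∈J2 [7;4;6]
mobility = 18 − 8 − 6 = 4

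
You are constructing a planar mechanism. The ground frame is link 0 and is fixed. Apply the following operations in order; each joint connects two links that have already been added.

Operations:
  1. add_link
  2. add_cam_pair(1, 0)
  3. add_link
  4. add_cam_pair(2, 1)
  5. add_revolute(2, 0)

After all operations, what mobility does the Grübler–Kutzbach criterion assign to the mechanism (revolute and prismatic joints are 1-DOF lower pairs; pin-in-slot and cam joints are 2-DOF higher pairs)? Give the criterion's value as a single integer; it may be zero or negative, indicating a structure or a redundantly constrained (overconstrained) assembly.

M = 2

(L,J1,J2)=(1,0,0); link0 fixed
link1: (2,0,0)
C 1-0 [J2]: (2,0,1)
link2: (3,0,1)
C 2-1 [J2]: (3,0,2)
R 2-0 [J1]: (3,1,2)
Grübler: 3·2 − 2·1 − 2 = 2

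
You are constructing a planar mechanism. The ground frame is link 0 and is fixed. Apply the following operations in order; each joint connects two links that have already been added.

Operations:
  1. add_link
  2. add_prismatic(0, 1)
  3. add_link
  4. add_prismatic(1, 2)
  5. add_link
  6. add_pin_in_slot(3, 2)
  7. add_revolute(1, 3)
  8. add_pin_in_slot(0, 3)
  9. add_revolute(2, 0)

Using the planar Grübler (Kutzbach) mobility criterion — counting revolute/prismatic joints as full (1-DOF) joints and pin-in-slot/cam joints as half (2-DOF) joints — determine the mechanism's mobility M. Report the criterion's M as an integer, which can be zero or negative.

[1;0;0] (link 0 is ground)
L+ [2;0;0]
P(0,1)∈J1 [2;1;0]
L+ [3;1;0]
P(1,2)∈J1 [3;2;0]
L+ [4;2;0]
PS(3,2)∈J2 [4;2;1]
R(1,3)∈J1 [4;3;1]
PS(0,3)∈J2 [4;3;2]
R(2,0)∈J1 [4;4;2]
mobility = 9 − 8 − 2 = -1

M = -1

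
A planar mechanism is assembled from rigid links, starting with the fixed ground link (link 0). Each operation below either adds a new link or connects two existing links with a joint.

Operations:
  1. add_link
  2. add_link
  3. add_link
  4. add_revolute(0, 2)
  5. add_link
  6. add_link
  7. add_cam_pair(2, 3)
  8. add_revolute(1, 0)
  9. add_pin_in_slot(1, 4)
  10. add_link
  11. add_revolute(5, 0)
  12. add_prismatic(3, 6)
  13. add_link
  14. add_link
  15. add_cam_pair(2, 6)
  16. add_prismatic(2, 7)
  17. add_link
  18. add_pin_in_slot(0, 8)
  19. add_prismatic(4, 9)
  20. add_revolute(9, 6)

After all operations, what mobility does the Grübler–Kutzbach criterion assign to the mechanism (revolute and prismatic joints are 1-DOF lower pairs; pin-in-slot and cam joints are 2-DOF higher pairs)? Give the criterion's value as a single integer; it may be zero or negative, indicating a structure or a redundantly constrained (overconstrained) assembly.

[1;0;0] (link 0 is ground)
L+ [2;0;0]
L+ [3;0;0]
L+ [4;0;0]
R(0,2)∈J1 [4;1;0]
L+ [5;1;0]
L+ [6;1;0]
C(2,3)∈J2 [6;1;1]
R(1,0)∈J1 [6;2;1]
PS(1,4)∈J2 [6;2;2]
L+ [7;2;2]
R(5,0)∈J1 [7;3;2]
P(3,6)∈J1 [7;4;2]
L+ [8;4;2]
L+ [9;4;2]
C(2,6)∈J2 [9;4;3]
P(2,7)∈J1 [9;5;3]
L+ [10;5;3]
PS(0,8)∈J2 [10;5;4]
P(4,9)∈J1 [10;6;4]
R(9,6)∈J1 [10;7;4]
mobility = 27 − 14 − 4 = 9

M = 9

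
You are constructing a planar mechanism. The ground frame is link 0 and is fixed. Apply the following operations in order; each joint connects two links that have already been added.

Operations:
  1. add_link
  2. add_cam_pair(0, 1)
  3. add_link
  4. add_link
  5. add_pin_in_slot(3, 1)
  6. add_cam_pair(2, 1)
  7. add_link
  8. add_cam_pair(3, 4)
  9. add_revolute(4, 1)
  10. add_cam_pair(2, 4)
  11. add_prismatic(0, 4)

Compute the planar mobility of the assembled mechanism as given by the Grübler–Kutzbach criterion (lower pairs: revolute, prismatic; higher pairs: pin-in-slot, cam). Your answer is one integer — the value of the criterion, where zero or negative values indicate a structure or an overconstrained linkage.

link 0 = ground. State L|J1|J2 = 1|0|0
+link1  2|0|0
C(0,1) f=2→J2  2|0|1
+link2  3|0|1
+link3  4|0|1
PS(3,1) f=2→J2  4|0|2
C(2,1) f=2→J2  4|0|3
+link4  5|0|3
C(3,4) f=2→J2  5|0|4
R(4,1) f=1→J1  5|1|4
C(2,4) f=2→J2  5|1|5
P(0,4) f=1→J1  5|2|5
M = 3(5−1)−2·2−5 = 12−4−5 = 3

M = 3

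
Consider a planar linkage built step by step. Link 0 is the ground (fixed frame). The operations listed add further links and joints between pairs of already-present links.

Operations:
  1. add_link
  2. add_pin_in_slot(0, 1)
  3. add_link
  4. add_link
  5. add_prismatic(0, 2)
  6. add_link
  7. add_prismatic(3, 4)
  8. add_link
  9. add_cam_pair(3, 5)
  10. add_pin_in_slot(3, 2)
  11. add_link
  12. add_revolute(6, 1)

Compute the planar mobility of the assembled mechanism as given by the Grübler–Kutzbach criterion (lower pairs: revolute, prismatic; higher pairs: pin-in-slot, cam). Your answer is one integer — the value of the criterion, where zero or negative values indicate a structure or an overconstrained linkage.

M = 9

link 0 = ground. State L|J1|J2 = 1|0|0
+link1  2|0|0
PS(0,1) f=2→J2  2|0|1
+link2  3|0|1
+link3  4|0|1
P(0,2) f=1→J1  4|1|1
+link4  5|1|1
P(3,4) f=1→J1  5|2|1
+link5  6|2|1
C(3,5) f=2→J2  6|2|2
PS(3,2) f=2→J2  6|2|3
+link6  7|2|3
R(6,1) f=1→J1  7|3|3
M = 3(7−1)−2·3−3 = 18−6−3 = 9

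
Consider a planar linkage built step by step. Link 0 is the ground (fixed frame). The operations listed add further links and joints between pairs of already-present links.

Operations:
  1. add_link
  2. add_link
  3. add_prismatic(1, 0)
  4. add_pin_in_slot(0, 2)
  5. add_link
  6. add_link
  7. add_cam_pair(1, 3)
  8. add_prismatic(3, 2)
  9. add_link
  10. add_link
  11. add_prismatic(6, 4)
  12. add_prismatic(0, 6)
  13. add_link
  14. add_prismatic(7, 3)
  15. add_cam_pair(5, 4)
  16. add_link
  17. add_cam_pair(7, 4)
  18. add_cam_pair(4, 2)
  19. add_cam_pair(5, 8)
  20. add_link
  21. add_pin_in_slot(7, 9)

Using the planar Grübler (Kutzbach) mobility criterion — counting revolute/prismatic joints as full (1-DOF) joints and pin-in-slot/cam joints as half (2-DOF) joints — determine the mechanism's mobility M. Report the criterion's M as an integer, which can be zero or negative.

(L,J1,J2)=(1,0,0); link0 fixed
link1: (2,0,0)
link2: (3,0,0)
P 1-0 [J1]: (3,1,0)
PS 0-2 [J2]: (3,1,1)
link3: (4,1,1)
link4: (5,1,1)
C 1-3 [J2]: (5,1,2)
P 3-2 [J1]: (5,2,2)
link5: (6,2,2)
link6: (7,2,2)
P 6-4 [J1]: (7,3,2)
P 0-6 [J1]: (7,4,2)
link7: (8,4,2)
P 7-3 [J1]: (8,5,2)
C 5-4 [J2]: (8,5,3)
link8: (9,5,3)
C 7-4 [J2]: (9,5,4)
C 4-2 [J2]: (9,5,5)
C 5-8 [J2]: (9,5,6)
link9: (10,5,6)
PS 7-9 [J2]: (10,5,7)
Grübler: 3·9 − 2·5 − 7 = 10

M = 10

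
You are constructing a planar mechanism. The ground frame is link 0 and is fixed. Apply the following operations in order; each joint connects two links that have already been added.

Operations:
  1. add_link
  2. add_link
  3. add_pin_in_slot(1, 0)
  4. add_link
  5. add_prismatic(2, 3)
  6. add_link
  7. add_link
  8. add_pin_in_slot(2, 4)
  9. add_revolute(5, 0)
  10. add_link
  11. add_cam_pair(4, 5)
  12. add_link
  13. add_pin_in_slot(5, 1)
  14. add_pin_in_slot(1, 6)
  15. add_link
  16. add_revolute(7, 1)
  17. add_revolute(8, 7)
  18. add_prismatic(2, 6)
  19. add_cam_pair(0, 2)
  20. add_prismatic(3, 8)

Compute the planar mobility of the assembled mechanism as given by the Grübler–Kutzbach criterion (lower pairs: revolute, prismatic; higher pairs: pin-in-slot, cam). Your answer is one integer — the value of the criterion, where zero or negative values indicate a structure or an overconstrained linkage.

(L,J1,J2)=(1,0,0); link0 fixed
link1: (2,0,0)
link2: (3,0,0)
PS 1-0 [J2]: (3,0,1)
link3: (4,0,1)
P 2-3 [J1]: (4,1,1)
link4: (5,1,1)
link5: (6,1,1)
PS 2-4 [J2]: (6,1,2)
R 5-0 [J1]: (6,2,2)
link6: (7,2,2)
C 4-5 [J2]: (7,2,3)
link7: (8,2,3)
PS 5-1 [J2]: (8,2,4)
PS 1-6 [J2]: (8,2,5)
link8: (9,2,5)
R 7-1 [J1]: (9,3,5)
R 8-7 [J1]: (9,4,5)
P 2-6 [J1]: (9,5,5)
C 0-2 [J2]: (9,5,6)
P 3-8 [J1]: (9,6,6)
Grübler: 3·8 − 2·6 − 6 = 6

M = 6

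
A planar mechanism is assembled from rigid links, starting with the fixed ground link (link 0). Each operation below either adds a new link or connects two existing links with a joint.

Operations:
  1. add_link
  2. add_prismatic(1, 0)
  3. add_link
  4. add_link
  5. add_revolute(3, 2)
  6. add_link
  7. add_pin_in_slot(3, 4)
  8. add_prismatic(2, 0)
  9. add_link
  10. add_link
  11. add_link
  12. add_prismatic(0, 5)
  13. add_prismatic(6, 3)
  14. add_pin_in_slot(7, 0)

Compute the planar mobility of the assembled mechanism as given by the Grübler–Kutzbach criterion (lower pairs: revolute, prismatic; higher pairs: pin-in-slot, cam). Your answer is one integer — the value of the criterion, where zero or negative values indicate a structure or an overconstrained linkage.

[1;0;0] (link 0 is ground)
L+ [2;0;0]
P(1,0)∈J1 [2;1;0]
L+ [3;1;0]
L+ [4;1;0]
R(3,2)∈J1 [4;2;0]
L+ [5;2;0]
PS(3,4)∈J2 [5;2;1]
P(2,0)∈J1 [5;3;1]
L+ [6;3;1]
L+ [7;3;1]
L+ [8;3;1]
P(0,5)∈J1 [8;4;1]
P(6,3)∈J1 [8;5;1]
PS(7,0)∈J2 [8;5;2]
mobility = 21 − 10 − 2 = 9

M = 9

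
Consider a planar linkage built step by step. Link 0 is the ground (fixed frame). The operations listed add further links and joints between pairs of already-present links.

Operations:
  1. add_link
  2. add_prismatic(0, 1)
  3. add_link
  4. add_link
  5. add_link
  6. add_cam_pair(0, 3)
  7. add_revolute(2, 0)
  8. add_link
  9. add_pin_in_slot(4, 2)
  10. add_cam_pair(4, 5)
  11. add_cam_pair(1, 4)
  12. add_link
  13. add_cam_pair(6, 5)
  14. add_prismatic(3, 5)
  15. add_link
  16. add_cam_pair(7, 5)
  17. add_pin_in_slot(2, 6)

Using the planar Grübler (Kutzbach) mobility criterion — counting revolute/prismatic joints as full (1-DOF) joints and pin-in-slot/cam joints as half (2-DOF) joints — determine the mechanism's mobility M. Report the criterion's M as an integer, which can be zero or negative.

M = 8

L=1 J1=0 J2=0
add link → L=2 J1=0 J2=0
P@0,1 dof=1 J1 → L=2 J1=1 J2=0
add link → L=3 J1=1 J2=0
add link → L=4 J1=1 J2=0
add link → L=5 J1=1 J2=0
C@0,3 dof=2 J2 → L=5 J1=1 J2=1
R@2,0 dof=1 J1 → L=5 J1=2 J2=1
add link → L=6 J1=2 J2=1
PS@4,2 dof=2 J2 → L=6 J1=2 J2=2
C@4,5 dof=2 J2 → L=6 J1=2 J2=3
C@1,4 dof=2 J2 → L=6 J1=2 J2=4
add link → L=7 J1=2 J2=4
C@6,5 dof=2 J2 → L=7 J1=2 J2=5
P@3,5 dof=1 J1 → L=7 J1=3 J2=5
add link → L=8 J1=3 J2=5
C@7,5 dof=2 J2 → L=8 J1=3 J2=6
PS@2,6 dof=2 J2 → L=8 J1=3 J2=7
M=3(L−1)−2J1−J2=3·7−2·3−7=8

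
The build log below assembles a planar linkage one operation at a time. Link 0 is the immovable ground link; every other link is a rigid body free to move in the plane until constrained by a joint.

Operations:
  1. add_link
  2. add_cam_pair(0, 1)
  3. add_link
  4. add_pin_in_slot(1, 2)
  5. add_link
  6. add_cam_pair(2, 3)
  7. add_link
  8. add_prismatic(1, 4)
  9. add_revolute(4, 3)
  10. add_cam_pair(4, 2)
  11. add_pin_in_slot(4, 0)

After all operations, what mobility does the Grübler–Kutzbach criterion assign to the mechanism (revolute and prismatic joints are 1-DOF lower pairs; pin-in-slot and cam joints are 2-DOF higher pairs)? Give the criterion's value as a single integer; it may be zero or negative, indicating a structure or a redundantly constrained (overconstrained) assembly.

M = 3

ground; <1,0,0>
#1 <2,0,0>
C:0↔1 J2 <2,0,1>
#2 <3,0,1>
PS:1↔2 J2 <3,0,2>
#3 <4,0,2>
C:2↔3 J2 <4,0,3>
#4 <5,0,3>
P:1↔4 J1 <5,1,3>
R:4↔3 J1 <5,2,3>
C:4↔2 J2 <5,2,4>
PS:4↔0 J2 <5,2,5>
3×4 − 2×2 − 1×5 = 3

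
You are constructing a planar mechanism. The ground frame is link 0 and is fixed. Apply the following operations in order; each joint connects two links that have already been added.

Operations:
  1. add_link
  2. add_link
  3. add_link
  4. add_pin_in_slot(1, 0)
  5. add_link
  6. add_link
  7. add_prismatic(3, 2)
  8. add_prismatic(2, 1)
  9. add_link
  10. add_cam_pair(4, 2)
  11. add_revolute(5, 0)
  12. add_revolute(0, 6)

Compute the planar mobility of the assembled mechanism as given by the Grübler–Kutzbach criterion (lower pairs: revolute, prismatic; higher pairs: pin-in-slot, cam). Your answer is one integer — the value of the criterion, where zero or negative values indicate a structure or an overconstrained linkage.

(L,J1,J2)=(1,0,0); link0 fixed
link1: (2,0,0)
link2: (3,0,0)
link3: (4,0,0)
PS 1-0 [J2]: (4,0,1)
link4: (5,0,1)
link5: (6,0,1)
P 3-2 [J1]: (6,1,1)
P 2-1 [J1]: (6,2,1)
link6: (7,2,1)
C 4-2 [J2]: (7,2,2)
R 5-0 [J1]: (7,3,2)
R 0-6 [J1]: (7,4,2)
Grübler: 3·6 − 2·4 − 2 = 8

M = 8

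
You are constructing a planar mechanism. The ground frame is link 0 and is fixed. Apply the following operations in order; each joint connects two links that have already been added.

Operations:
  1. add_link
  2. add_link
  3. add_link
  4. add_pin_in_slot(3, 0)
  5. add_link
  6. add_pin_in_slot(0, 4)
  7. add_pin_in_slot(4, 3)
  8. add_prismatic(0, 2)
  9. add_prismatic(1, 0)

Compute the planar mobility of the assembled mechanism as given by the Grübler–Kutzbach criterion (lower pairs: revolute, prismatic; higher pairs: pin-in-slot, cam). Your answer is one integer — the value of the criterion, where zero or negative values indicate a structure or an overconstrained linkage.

M = 5

ground; <1,0,0>
#1 <2,0,0>
#2 <3,0,0>
#3 <4,0,0>
PS:3↔0 J2 <4,0,1>
#4 <5,0,1>
PS:0↔4 J2 <5,0,2>
PS:4↔3 J2 <5,0,3>
P:0↔2 J1 <5,1,3>
P:1↔0 J1 <5,2,3>
3×4 − 2×2 − 1×3 = 5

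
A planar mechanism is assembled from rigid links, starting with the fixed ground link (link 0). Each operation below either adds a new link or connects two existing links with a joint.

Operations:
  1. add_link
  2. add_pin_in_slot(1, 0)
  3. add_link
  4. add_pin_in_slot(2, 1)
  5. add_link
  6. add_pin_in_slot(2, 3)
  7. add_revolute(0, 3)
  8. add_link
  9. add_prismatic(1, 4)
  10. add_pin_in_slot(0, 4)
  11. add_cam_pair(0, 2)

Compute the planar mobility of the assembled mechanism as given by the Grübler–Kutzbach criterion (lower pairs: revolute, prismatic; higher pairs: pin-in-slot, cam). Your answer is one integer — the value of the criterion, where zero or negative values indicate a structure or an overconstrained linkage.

M = 3

ground; <1,0,0>
#1 <2,0,0>
PS:1↔0 J2 <2,0,1>
#2 <3,0,1>
PS:2↔1 J2 <3,0,2>
#3 <4,0,2>
PS:2↔3 J2 <4,0,3>
R:0↔3 J1 <4,1,3>
#4 <5,1,3>
P:1↔4 J1 <5,2,3>
PS:0↔4 J2 <5,2,4>
C:0↔2 J2 <5,2,5>
3×4 − 2×2 − 1×5 = 3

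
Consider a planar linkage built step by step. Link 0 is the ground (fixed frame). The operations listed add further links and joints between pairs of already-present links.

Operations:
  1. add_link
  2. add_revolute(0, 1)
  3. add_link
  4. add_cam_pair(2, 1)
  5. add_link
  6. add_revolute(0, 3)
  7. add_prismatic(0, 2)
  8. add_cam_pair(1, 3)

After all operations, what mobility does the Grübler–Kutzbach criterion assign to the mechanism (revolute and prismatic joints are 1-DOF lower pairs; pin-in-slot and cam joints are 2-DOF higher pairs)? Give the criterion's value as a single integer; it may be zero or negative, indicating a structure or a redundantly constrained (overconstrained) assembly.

[1;0;0] (link 0 is ground)
L+ [2;0;0]
R(0,1)∈J1 [2;1;0]
L+ [3;1;0]
C(2,1)∈J2 [3;1;1]
L+ [4;1;1]
R(0,3)∈J1 [4;2;1]
P(0,2)∈J1 [4;3;1]
C(1,3)∈J2 [4;3;2]
mobility = 9 − 6 − 2 = 1

M = 1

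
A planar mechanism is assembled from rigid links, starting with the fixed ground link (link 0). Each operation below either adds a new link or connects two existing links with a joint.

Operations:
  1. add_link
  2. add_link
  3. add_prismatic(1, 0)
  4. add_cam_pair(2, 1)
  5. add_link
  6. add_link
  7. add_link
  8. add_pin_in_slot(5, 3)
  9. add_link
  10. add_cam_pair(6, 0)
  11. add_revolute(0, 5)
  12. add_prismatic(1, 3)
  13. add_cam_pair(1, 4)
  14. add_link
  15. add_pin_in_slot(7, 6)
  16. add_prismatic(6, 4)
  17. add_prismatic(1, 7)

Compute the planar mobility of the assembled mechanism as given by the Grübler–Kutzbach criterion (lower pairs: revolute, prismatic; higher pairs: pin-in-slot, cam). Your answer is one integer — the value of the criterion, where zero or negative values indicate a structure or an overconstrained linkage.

M = 6

link 0 = ground. State L|J1|J2 = 1|0|0
+link1  2|0|0
+link2  3|0|0
P(1,0) f=1→J1  3|1|0
C(2,1) f=2→J2  3|1|1
+link3  4|1|1
+link4  5|1|1
+link5  6|1|1
PS(5,3) f=2→J2  6|1|2
+link6  7|1|2
C(6,0) f=2→J2  7|1|3
R(0,5) f=1→J1  7|2|3
P(1,3) f=1→J1  7|3|3
C(1,4) f=2→J2  7|3|4
+link7  8|3|4
PS(7,6) f=2→J2  8|3|5
P(6,4) f=1→J1  8|4|5
P(1,7) f=1→J1  8|5|5
M = 3(8−1)−2·5−5 = 21−10−5 = 6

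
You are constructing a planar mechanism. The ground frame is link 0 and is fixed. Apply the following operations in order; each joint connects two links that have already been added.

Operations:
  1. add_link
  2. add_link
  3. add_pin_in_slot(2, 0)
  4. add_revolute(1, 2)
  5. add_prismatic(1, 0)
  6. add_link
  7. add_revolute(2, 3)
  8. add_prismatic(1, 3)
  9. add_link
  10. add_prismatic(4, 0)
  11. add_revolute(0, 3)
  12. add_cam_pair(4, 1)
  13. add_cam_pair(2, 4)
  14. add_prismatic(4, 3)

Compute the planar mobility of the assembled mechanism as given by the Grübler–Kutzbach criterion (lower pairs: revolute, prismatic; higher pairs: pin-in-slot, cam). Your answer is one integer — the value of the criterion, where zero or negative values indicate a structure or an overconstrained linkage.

M = -5

[1;0;0] (link 0 is ground)
L+ [2;0;0]
L+ [3;0;0]
PS(2,0)∈J2 [3;0;1]
R(1,2)∈J1 [3;1;1]
P(1,0)∈J1 [3;2;1]
L+ [4;2;1]
R(2,3)∈J1 [4;3;1]
P(1,3)∈J1 [4;4;1]
L+ [5;4;1]
P(4,0)∈J1 [5;5;1]
R(0,3)∈J1 [5;6;1]
C(4,1)∈J2 [5;6;2]
C(2,4)∈J2 [5;6;3]
P(4,3)∈J1 [5;7;3]
mobility = 12 − 14 − 3 = -5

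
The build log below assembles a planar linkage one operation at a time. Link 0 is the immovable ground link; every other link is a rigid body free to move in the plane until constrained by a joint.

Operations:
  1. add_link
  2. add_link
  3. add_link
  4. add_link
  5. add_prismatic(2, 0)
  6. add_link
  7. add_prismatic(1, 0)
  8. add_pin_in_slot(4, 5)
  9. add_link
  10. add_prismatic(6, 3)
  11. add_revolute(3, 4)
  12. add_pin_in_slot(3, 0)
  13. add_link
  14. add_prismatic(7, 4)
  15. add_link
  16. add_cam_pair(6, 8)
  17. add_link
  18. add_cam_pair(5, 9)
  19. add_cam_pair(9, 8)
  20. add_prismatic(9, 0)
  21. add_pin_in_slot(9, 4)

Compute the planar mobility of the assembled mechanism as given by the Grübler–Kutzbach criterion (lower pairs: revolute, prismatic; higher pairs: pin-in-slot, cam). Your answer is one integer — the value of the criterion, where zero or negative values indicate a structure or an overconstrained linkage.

M = 9

L=1 J1=0 J2=0
add link → L=2 J1=0 J2=0
add link → L=3 J1=0 J2=0
add link → L=4 J1=0 J2=0
add link → L=5 J1=0 J2=0
P@2,0 dof=1 J1 → L=5 J1=1 J2=0
add link → L=6 J1=1 J2=0
P@1,0 dof=1 J1 → L=6 J1=2 J2=0
PS@4,5 dof=2 J2 → L=6 J1=2 J2=1
add link → L=7 J1=2 J2=1
P@6,3 dof=1 J1 → L=7 J1=3 J2=1
R@3,4 dof=1 J1 → L=7 J1=4 J2=1
PS@3,0 dof=2 J2 → L=7 J1=4 J2=2
add link → L=8 J1=4 J2=2
P@7,4 dof=1 J1 → L=8 J1=5 J2=2
add link → L=9 J1=5 J2=2
C@6,8 dof=2 J2 → L=9 J1=5 J2=3
add link → L=10 J1=5 J2=3
C@5,9 dof=2 J2 → L=10 J1=5 J2=4
C@9,8 dof=2 J2 → L=10 J1=5 J2=5
P@9,0 dof=1 J1 → L=10 J1=6 J2=5
PS@9,4 dof=2 J2 → L=10 J1=6 J2=6
M=3(L−1)−2J1−J2=3·9−2·6−6=9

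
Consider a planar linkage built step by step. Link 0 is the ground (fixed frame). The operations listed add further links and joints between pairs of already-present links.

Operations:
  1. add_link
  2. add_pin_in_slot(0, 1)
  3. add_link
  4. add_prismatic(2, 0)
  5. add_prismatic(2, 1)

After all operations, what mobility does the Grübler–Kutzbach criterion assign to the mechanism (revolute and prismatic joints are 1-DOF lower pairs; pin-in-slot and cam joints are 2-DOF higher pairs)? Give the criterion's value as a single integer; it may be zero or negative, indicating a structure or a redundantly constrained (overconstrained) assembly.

M = 1

ground; <1,0,0>
#1 <2,0,0>
PS:0↔1 J2 <2,0,1>
#2 <3,0,1>
P:2↔0 J1 <3,1,1>
P:2↔1 J1 <3,2,1>
3×2 − 2×2 − 1×1 = 1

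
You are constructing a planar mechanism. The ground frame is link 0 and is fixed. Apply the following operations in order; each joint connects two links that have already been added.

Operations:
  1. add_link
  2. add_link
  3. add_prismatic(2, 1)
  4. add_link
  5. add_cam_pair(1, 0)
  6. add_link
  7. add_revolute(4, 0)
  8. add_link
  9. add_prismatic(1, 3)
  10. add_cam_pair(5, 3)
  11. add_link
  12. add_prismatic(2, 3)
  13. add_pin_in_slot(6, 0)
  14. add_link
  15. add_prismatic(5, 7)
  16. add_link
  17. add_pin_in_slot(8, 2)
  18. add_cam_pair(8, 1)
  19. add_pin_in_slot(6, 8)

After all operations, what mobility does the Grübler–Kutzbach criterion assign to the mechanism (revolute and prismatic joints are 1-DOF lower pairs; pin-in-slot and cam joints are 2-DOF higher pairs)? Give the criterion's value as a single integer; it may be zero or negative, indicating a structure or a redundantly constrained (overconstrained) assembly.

[1;0;0] (link 0 is ground)
L+ [2;0;0]
L+ [3;0;0]
P(2,1)∈J1 [3;1;0]
L+ [4;1;0]
C(1,0)∈J2 [4;1;1]
L+ [5;1;1]
R(4,0)∈J1 [5;2;1]
L+ [6;2;1]
P(1,3)∈J1 [6;3;1]
C(5,3)∈J2 [6;3;2]
L+ [7;3;2]
P(2,3)∈J1 [7;4;2]
PS(6,0)∈J2 [7;4;3]
L+ [8;4;3]
P(5,7)∈J1 [8;5;3]
L+ [9;5;3]
PS(8,2)∈J2 [9;5;4]
C(8,1)∈J2 [9;5;5]
PS(6,8)∈J2 [9;5;6]
mobility = 24 − 10 − 6 = 8

M = 8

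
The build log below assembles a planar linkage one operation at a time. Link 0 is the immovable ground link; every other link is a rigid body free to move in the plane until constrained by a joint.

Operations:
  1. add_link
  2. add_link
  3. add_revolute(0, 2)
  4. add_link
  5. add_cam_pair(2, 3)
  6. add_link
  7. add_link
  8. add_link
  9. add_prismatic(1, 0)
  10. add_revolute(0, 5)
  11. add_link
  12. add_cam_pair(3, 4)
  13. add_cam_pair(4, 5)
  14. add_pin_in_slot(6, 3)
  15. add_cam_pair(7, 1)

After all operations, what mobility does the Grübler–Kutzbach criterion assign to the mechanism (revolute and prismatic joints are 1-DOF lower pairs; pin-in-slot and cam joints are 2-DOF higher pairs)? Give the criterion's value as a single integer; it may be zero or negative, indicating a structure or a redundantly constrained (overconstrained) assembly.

M = 10

(L,J1,J2)=(1,0,0); link0 fixed
link1: (2,0,0)
link2: (3,0,0)
R 0-2 [J1]: (3,1,0)
link3: (4,1,0)
C 2-3 [J2]: (4,1,1)
link4: (5,1,1)
link5: (6,1,1)
link6: (7,1,1)
P 1-0 [J1]: (7,2,1)
R 0-5 [J1]: (7,3,1)
link7: (8,3,1)
C 3-4 [J2]: (8,3,2)
C 4-5 [J2]: (8,3,3)
PS 6-3 [J2]: (8,3,4)
C 7-1 [J2]: (8,3,5)
Grübler: 3·7 − 2·3 − 5 = 10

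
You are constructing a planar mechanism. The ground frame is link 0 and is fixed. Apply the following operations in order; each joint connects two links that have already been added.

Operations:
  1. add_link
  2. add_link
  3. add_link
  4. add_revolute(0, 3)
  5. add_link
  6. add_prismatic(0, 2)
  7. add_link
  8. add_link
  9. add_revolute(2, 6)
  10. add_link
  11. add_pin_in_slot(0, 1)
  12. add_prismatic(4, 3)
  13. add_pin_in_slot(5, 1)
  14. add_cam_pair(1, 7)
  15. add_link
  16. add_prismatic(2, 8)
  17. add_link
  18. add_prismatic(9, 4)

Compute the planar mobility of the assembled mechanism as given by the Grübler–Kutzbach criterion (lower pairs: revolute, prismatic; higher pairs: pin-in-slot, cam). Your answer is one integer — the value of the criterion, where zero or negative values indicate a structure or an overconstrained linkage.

M = 12

(L,J1,J2)=(1,0,0); link0 fixed
link1: (2,0,0)
link2: (3,0,0)
link3: (4,0,0)
R 0-3 [J1]: (4,1,0)
link4: (5,1,0)
P 0-2 [J1]: (5,2,0)
link5: (6,2,0)
link6: (7,2,0)
R 2-6 [J1]: (7,3,0)
link7: (8,3,0)
PS 0-1 [J2]: (8,3,1)
P 4-3 [J1]: (8,4,1)
PS 5-1 [J2]: (8,4,2)
C 1-7 [J2]: (8,4,3)
link8: (9,4,3)
P 2-8 [J1]: (9,5,3)
link9: (10,5,3)
P 9-4 [J1]: (10,6,3)
Grübler: 3·9 − 2·6 − 3 = 12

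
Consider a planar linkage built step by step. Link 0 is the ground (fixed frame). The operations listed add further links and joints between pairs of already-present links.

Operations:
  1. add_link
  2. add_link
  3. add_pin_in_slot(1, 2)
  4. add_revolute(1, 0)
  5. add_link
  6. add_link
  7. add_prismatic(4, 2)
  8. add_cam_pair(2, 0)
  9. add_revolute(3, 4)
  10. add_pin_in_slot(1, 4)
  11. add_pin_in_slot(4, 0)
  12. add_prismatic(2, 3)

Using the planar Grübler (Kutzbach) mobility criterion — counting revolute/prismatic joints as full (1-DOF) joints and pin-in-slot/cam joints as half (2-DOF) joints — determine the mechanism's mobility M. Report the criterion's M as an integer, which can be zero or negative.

M = 0

ground; <1,0,0>
#1 <2,0,0>
#2 <3,0,0>
PS:1↔2 J2 <3,0,1>
R:1↔0 J1 <3,1,1>
#3 <4,1,1>
#4 <5,1,1>
P:4↔2 J1 <5,2,1>
C:2↔0 J2 <5,2,2>
R:3↔4 J1 <5,3,2>
PS:1↔4 J2 <5,3,3>
PS:4↔0 J2 <5,3,4>
P:2↔3 J1 <5,4,4>
3×4 − 2×4 − 1×4 = 0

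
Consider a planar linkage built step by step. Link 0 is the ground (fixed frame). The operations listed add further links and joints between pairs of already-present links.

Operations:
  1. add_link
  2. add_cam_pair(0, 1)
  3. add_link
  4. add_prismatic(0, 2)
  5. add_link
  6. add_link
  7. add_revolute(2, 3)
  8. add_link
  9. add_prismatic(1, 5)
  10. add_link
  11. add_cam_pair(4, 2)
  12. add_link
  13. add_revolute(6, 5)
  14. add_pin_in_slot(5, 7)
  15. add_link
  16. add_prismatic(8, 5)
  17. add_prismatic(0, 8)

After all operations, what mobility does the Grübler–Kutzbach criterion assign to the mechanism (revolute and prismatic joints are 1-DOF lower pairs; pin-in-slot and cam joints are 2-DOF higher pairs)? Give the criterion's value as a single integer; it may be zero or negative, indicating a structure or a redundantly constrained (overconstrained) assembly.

link 0 = ground. State L|J1|J2 = 1|0|0
+link1  2|0|0
C(0,1) f=2→J2  2|0|1
+link2  3|0|1
P(0,2) f=1→J1  3|1|1
+link3  4|1|1
+link4  5|1|1
R(2,3) f=1→J1  5|2|1
+link5  6|2|1
P(1,5) f=1→J1  6|3|1
+link6  7|3|1
C(4,2) f=2→J2  7|3|2
+link7  8|3|2
R(6,5) f=1→J1  8|4|2
PS(5,7) f=2→J2  8|4|3
+link8  9|4|3
P(8,5) f=1→J1  9|5|3
P(0,8) f=1→J1  9|6|3
M = 3(9−1)−2·6−3 = 24−12−3 = 9

M = 9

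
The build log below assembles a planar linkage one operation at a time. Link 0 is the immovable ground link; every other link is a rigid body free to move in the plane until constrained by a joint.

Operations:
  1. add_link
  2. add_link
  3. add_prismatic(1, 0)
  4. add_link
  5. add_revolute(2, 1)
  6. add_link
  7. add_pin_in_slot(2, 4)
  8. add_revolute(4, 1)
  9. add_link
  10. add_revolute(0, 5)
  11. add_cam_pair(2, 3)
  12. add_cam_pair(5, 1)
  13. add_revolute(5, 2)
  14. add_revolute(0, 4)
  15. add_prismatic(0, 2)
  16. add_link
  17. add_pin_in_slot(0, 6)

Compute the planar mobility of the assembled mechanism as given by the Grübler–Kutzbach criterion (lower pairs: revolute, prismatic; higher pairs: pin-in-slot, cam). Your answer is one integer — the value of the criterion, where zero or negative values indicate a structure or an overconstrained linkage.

M = 0

ground; <1,0,0>
#1 <2,0,0>
#2 <3,0,0>
P:1↔0 J1 <3,1,0>
#3 <4,1,0>
R:2↔1 J1 <4,2,0>
#4 <5,2,0>
PS:2↔4 J2 <5,2,1>
R:4↔1 J1 <5,3,1>
#5 <6,3,1>
R:0↔5 J1 <6,4,1>
C:2↔3 J2 <6,4,2>
C:5↔1 J2 <6,4,3>
R:5↔2 J1 <6,5,3>
R:0↔4 J1 <6,6,3>
P:0↔2 J1 <6,7,3>
#6 <7,7,3>
PS:0↔6 J2 <7,7,4>
3×6 − 2×7 − 1×4 = 0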